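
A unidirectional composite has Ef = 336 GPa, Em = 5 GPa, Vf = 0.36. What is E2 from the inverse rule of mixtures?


1/E2 = Vf/Ef + (1-Vf)/Em = 0.36/336 + 0.64/5
E2 = 7.75 GPa

7.75 GPa


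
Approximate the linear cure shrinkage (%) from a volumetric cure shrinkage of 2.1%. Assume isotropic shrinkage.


Linear shrinkage ≈ vol_shrink/3 = 2.1/3 = 0.7%

0.7%


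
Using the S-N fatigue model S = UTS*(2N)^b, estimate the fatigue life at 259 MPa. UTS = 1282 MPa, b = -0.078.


N = 0.5 * (S/UTS)^(1/b) = 0.5 * (259/1282)^(1/-0.078) = 4.0174e+08 cycles

4.0174e+08 cycles


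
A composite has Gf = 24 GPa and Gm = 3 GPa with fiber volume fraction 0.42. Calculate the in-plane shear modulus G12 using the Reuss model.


1/G12 = Vf/Gf + (1-Vf)/Gm = 0.42/24 + 0.58/3
G12 = 4.74 GPa

4.74 GPa


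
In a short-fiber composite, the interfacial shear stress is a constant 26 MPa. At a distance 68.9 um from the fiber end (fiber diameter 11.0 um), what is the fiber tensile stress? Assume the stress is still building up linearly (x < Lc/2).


Force balance: sigma_f * (pi*d^2/4) = tau * (pi*d) * x  ->  sigma_f = 4 * tau * x / d
sigma_f = 4 * 26 * 68.9 / 11.0 = 651.4 MPa

651.4 MPa


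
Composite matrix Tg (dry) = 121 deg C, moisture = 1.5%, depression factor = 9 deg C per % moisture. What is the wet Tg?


Tg_wet = Tg_dry - k*moisture = 121 - 9*1.5 = 107.5 deg C

107.5 deg C


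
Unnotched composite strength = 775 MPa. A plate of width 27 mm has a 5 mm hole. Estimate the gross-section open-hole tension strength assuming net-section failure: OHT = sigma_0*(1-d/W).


OHT = sigma_0*(1-d/W) = 775*(1-5/27) = 631.5 MPa

631.5 MPa


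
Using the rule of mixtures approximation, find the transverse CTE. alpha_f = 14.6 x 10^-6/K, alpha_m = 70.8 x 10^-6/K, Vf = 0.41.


alpha_2 = alpha_f*Vf + alpha_m*(1-Vf) = 14.6*0.41 + 70.8*0.59 = 47.8 x 10^-6/K

47.8 x 10^-6/K


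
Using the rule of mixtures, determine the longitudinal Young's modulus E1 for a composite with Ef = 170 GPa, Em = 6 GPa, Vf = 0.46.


E1 = Ef*Vf + Em*(1-Vf) = 170*0.46 + 6*0.54 = 81.44 GPa

81.44 GPa


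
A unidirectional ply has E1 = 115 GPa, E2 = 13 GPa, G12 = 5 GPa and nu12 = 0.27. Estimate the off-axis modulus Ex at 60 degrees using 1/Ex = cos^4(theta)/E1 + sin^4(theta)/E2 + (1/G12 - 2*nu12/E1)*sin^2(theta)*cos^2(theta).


cos^4(60) = 0.0625, sin^4(60) = 0.5625, sin^2(60)*cos^2(60) = 0.1875
1/G12 - 2*nu12/E1 = 1/5 - 2*0.27/115 = 0.195304 GPa^-1
1/Ex = 0.0625/115 + 0.5625/13 + 0.195304*0.1875 = 0.0804323 GPa^-1
Ex = 12.43 GPa

12.43 GPa


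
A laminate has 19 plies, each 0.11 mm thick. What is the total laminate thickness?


h = n * t_ply = 19 * 0.11 = 2.09 mm

2.09 mm


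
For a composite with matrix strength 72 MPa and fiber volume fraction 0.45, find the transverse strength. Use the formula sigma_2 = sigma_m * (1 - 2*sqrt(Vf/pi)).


factor = 1 - 2*sqrt(0.45/pi) = 0.2431
sigma_2 = 72 * 0.2431 = 17.5 MPa

17.5 MPa


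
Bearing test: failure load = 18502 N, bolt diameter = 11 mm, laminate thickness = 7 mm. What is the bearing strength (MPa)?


sigma_br = F/(d*h) = 18502/(11*7) = 240.3 MPa

240.3 MPa


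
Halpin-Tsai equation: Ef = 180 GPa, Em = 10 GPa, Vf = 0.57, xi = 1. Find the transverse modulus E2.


eta = (Ef/Em - 1)/(Ef/Em + xi) = (18.0 - 1)/(18.0 + 1) = 0.8947
E2 = Em*(1+xi*eta*Vf)/(1-eta*Vf) = 30.82 GPa

30.82 GPa


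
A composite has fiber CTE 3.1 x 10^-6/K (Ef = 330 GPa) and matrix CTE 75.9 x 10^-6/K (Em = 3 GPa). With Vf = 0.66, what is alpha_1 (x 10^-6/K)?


E1 = Ef*Vf + Em*(1-Vf) = 218.82
alpha_1 = (alpha_f*Ef*Vf + alpha_m*Em*(1-Vf))/E1 = 3.44 x 10^-6/K

3.44 x 10^-6/K


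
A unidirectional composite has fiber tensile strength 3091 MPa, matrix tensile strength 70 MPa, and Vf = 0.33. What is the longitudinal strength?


sigma_1 = sigma_f*Vf + sigma_m*(1-Vf) = 3091*0.33 + 70*0.67 = 1066.9 MPa

1066.9 MPa


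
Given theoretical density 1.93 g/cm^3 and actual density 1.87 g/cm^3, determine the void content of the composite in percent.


Void% = (rho_theo - rho_actual)/rho_theo * 100 = (1.93 - 1.87)/1.93 * 100 = 3.11%

3.11%


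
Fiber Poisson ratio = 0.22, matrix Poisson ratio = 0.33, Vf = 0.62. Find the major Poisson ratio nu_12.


nu_12 = nu_f*Vf + nu_m*(1-Vf) = 0.22*0.62 + 0.33*0.38 = 0.2618

0.2618


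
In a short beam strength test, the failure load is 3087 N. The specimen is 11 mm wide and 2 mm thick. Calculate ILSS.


ILSS = 3F/(4bh) = 3*3087/(4*11*2) = 105.24 MPa

105.24 MPa


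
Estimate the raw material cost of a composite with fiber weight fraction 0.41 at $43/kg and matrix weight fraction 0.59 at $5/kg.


Cost = cost_f*Wf + cost_m*Wm = 43*0.41 + 5*0.59 = $20.58/kg

$20.58/kg


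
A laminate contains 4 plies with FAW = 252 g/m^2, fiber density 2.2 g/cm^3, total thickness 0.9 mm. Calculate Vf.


Vf = n * FAW / (rho_f * h * 1000) = 4 * 252 / (2.2 * 0.9 * 1000) = 0.5091

0.5091


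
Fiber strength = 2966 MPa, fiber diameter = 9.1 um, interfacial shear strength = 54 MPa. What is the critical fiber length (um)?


Lc = sigma_f * d / (2 * tau_i) = 2966 * 9.1 / (2 * 54) = 249.9 um

249.9 um


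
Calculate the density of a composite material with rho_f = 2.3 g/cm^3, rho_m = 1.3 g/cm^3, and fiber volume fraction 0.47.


rho_c = rho_f*Vf + rho_m*(1-Vf) = 2.3*0.47 + 1.3*0.53 = 1.77 g/cm^3

1.77 g/cm^3


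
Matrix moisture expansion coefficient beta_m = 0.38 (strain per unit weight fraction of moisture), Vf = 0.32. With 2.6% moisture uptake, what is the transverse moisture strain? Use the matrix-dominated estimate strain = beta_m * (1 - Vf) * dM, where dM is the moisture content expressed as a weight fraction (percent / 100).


dM = 2.6/100 = 0.026
strain = beta_m * (1-Vf) * dM = 0.38 * 0.68 * 0.026 = 0.0067184

0.0067184


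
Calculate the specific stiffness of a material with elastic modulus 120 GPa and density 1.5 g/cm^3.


Specific stiffness = E/rho = 120/1.5 = 80.0 GPa/(g/cm^3)

80.0 GPa/(g/cm^3)


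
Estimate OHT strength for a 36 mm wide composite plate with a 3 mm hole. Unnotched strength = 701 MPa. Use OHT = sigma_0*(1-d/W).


OHT = sigma_0*(1-d/W) = 701*(1-3/36) = 642.6 MPa

642.6 MPa


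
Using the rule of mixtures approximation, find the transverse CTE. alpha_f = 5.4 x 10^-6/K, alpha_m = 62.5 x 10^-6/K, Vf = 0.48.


alpha_2 = alpha_f*Vf + alpha_m*(1-Vf) = 5.4*0.48 + 62.5*0.52 = 35.1 x 10^-6/K

35.1 x 10^-6/K


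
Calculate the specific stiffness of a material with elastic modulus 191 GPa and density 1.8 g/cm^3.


Specific stiffness = E/rho = 191/1.8 = 106.1 GPa/(g/cm^3)

106.1 GPa/(g/cm^3)


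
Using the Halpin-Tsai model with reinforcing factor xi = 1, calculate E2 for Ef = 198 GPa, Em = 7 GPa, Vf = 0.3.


eta = (Ef/Em - 1)/(Ef/Em + xi) = (28.2857 - 1)/(28.2857 + 1) = 0.9317
E2 = Em*(1+xi*eta*Vf)/(1-eta*Vf) = 12.43 GPa

12.43 GPa


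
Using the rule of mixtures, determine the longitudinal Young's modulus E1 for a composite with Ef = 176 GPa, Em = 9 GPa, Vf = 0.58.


E1 = Ef*Vf + Em*(1-Vf) = 176*0.58 + 9*0.42 = 105.86 GPa

105.86 GPa


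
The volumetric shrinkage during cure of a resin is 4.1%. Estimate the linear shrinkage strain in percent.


Linear shrinkage ≈ vol_shrink/3 = 4.1/3 = 1.367%

1.367%


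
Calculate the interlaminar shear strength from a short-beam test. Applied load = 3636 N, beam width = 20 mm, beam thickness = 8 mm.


ILSS = 3F/(4bh) = 3*3636/(4*20*8) = 17.04 MPa

17.04 MPa


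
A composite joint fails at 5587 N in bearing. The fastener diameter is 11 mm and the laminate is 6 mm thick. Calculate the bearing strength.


sigma_br = F/(d*h) = 5587/(11*6) = 84.7 MPa

84.7 MPa


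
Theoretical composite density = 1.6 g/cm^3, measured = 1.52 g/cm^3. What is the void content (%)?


Void% = (rho_theo - rho_actual)/rho_theo * 100 = (1.6 - 1.52)/1.6 * 100 = 5.0%

5.0%


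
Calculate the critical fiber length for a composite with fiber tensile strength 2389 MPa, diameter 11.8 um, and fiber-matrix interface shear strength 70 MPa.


Lc = sigma_f * d / (2 * tau_i) = 2389 * 11.8 / (2 * 70) = 201.4 um

201.4 um


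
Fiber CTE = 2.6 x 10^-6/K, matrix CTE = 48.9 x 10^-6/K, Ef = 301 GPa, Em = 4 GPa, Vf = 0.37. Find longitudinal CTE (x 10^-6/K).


E1 = Ef*Vf + Em*(1-Vf) = 113.89
alpha_1 = (alpha_f*Ef*Vf + alpha_m*Em*(1-Vf))/E1 = 3.62 x 10^-6/K

3.62 x 10^-6/K


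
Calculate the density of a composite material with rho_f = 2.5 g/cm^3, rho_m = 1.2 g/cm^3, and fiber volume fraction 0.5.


rho_c = rho_f*Vf + rho_m*(1-Vf) = 2.5*0.5 + 1.2*0.5 = 1.85 g/cm^3

1.85 g/cm^3


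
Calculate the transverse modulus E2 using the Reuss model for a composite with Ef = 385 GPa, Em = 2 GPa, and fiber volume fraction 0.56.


1/E2 = Vf/Ef + (1-Vf)/Em = 0.56/385 + 0.44/2
E2 = 4.52 GPa

4.52 GPa


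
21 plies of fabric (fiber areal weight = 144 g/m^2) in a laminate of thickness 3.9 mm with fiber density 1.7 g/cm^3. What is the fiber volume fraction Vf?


Vf = n * FAW / (rho_f * h * 1000) = 21 * 144 / (1.7 * 3.9 * 1000) = 0.4561

0.4561


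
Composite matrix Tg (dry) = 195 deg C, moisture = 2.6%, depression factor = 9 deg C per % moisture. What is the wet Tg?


Tg_wet = Tg_dry - k*moisture = 195 - 9*2.6 = 171.6 deg C

171.6 deg C


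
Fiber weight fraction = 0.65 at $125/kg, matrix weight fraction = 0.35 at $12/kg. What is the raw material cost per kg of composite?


Cost = cost_f*Wf + cost_m*Wm = 125*0.65 + 12*0.35 = $85.45/kg

$85.45/kg


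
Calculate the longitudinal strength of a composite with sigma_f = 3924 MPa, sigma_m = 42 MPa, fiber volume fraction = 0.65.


sigma_1 = sigma_f*Vf + sigma_m*(1-Vf) = 3924*0.65 + 42*0.35 = 2565.3 MPa

2565.3 MPa


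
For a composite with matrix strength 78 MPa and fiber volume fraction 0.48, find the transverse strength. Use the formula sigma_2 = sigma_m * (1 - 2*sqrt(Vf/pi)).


factor = 1 - 2*sqrt(0.48/pi) = 0.2182
sigma_2 = 78 * 0.2182 = 17.02 MPa

17.02 MPa


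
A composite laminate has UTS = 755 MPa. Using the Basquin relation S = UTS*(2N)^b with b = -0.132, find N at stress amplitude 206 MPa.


N = 0.5 * (S/UTS)^(1/b) = 0.5 * (206/755)^(1/-0.132) = 9382.1269 cycles

9382.1269 cycles


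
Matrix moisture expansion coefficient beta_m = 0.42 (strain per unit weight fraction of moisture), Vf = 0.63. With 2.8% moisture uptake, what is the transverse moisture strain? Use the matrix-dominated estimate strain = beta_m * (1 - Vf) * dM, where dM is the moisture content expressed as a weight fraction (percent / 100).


dM = 2.8/100 = 0.028
strain = beta_m * (1-Vf) * dM = 0.42 * 0.37 * 0.028 = 0.0043512

0.0043512


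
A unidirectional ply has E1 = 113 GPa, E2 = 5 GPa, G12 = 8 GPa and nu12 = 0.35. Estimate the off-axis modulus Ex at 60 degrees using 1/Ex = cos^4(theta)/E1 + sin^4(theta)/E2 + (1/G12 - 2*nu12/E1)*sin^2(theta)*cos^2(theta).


cos^4(60) = 0.0625, sin^4(60) = 0.5625, sin^2(60)*cos^2(60) = 0.1875
1/G12 - 2*nu12/E1 = 1/8 - 2*0.35/113 = 0.118805 GPa^-1
1/Ex = 0.0625/113 + 0.5625/5 + 0.118805*0.1875 = 0.1353291 GPa^-1
Ex = 7.39 GPa

7.39 GPa


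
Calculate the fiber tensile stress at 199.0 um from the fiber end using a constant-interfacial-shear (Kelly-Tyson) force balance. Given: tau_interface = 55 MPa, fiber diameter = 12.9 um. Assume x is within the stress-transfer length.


Force balance: sigma_f * (pi*d^2/4) = tau * (pi*d) * x  ->  sigma_f = 4 * tau * x / d
sigma_f = 4 * 55 * 199.0 / 12.9 = 3393.8 MPa

3393.8 MPa


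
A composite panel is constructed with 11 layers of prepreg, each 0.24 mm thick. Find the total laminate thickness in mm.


h = n * t_ply = 11 * 0.24 = 2.64 mm

2.64 mm


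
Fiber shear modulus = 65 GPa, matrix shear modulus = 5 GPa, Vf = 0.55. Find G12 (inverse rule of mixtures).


1/G12 = Vf/Gf + (1-Vf)/Gm = 0.55/65 + 0.45/5
G12 = 10.16 GPa

10.16 GPa


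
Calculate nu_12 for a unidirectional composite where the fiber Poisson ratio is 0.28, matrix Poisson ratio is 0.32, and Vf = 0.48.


nu_12 = nu_f*Vf + nu_m*(1-Vf) = 0.28*0.48 + 0.32*0.52 = 0.3008

0.3008


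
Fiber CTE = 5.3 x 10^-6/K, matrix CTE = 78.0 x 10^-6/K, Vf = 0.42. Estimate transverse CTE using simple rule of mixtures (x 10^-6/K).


alpha_2 = alpha_f*Vf + alpha_m*(1-Vf) = 5.3*0.42 + 78.0*0.58 = 47.5 x 10^-6/K

47.5 x 10^-6/K


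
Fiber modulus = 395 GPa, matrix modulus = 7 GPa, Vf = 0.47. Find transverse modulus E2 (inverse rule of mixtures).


1/E2 = Vf/Ef + (1-Vf)/Em = 0.47/395 + 0.53/7
E2 = 13.0 GPa

13.0 GPa


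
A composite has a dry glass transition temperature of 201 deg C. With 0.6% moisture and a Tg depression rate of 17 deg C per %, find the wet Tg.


Tg_wet = Tg_dry - k*moisture = 201 - 17*0.6 = 190.8 deg C

190.8 deg C


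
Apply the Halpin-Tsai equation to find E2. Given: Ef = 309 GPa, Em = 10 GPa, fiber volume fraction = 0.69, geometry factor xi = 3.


eta = (Ef/Em - 1)/(Ef/Em + xi) = (30.9 - 1)/(30.9 + 3) = 0.882
E2 = Em*(1+xi*eta*Vf)/(1-eta*Vf) = 72.19 GPa

72.19 GPa


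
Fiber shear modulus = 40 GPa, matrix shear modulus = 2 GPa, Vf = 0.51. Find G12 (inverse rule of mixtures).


1/G12 = Vf/Gf + (1-Vf)/Gm = 0.51/40 + 0.49/2
G12 = 3.88 GPa

3.88 GPa


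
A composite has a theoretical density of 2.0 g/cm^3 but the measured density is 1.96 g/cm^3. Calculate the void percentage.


Void% = (rho_theo - rho_actual)/rho_theo * 100 = (2.0 - 1.96)/2.0 * 100 = 2.0%

2.0%


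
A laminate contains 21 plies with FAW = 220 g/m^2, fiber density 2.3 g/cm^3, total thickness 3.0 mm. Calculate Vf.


Vf = n * FAW / (rho_f * h * 1000) = 21 * 220 / (2.3 * 3.0 * 1000) = 0.6696

0.6696


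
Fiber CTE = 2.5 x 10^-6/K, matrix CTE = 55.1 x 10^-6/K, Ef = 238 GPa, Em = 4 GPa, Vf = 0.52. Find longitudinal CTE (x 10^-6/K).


E1 = Ef*Vf + Em*(1-Vf) = 125.68
alpha_1 = (alpha_f*Ef*Vf + alpha_m*Em*(1-Vf))/E1 = 3.3 x 10^-6/K

3.3 x 10^-6/K


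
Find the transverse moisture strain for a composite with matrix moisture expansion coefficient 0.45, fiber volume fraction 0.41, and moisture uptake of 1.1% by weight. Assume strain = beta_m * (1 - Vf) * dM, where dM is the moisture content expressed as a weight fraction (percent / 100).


dM = 1.1/100 = 0.011
strain = beta_m * (1-Vf) * dM = 0.45 * 0.59 * 0.011 = 0.0029205

0.0029205


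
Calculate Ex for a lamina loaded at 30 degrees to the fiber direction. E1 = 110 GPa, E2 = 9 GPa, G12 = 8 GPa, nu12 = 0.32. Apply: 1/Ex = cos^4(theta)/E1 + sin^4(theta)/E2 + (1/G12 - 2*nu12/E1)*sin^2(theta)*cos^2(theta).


cos^4(30) = 0.5625, sin^4(30) = 0.0625, sin^2(30)*cos^2(30) = 0.1875
1/G12 - 2*nu12/E1 = 1/8 - 2*0.32/110 = 0.119182 GPa^-1
1/Ex = 0.5625/110 + 0.0625/9 + 0.119182*0.1875 = 0.0344047 GPa^-1
Ex = 29.07 GPa

29.07 GPa


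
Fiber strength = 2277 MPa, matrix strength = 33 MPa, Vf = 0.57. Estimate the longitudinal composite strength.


sigma_1 = sigma_f*Vf + sigma_m*(1-Vf) = 2277*0.57 + 33*0.43 = 1312.1 MPa

1312.1 MPa


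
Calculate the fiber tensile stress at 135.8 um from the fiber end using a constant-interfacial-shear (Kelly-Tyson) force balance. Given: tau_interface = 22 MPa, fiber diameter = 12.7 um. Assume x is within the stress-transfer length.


Force balance: sigma_f * (pi*d^2/4) = tau * (pi*d) * x  ->  sigma_f = 4 * tau * x / d
sigma_f = 4 * 22 * 135.8 / 12.7 = 941.0 MPa

941.0 MPa


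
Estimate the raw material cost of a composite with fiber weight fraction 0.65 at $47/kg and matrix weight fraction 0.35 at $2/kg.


Cost = cost_f*Wf + cost_m*Wm = 47*0.65 + 2*0.35 = $31.25/kg

$31.25/kg


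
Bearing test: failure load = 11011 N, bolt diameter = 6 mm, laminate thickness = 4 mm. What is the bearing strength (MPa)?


sigma_br = F/(d*h) = 11011/(6*4) = 458.8 MPa

458.8 MPa


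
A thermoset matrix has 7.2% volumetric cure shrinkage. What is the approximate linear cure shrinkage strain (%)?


Linear shrinkage ≈ vol_shrink/3 = 7.2/3 = 2.4%

2.4%


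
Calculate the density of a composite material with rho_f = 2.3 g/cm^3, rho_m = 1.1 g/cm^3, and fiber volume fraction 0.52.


rho_c = rho_f*Vf + rho_m*(1-Vf) = 2.3*0.52 + 1.1*0.48 = 1.724 g/cm^3

1.724 g/cm^3


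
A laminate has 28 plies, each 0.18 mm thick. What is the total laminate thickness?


h = n * t_ply = 28 * 0.18 = 5.04 mm

5.04 mm


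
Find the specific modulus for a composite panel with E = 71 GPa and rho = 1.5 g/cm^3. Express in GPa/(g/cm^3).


Specific stiffness = E/rho = 71/1.5 = 47.3 GPa/(g/cm^3)

47.3 GPa/(g/cm^3)


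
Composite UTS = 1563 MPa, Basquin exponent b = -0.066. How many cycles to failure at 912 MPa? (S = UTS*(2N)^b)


N = 0.5 * (S/UTS)^(1/b) = 0.5 * (912/1563)^(1/-0.066) = 1753.4008 cycles

1753.4008 cycles


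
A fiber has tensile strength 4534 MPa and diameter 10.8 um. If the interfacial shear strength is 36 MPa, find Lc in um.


Lc = sigma_f * d / (2 * tau_i) = 4534 * 10.8 / (2 * 36) = 680.1 um

680.1 um


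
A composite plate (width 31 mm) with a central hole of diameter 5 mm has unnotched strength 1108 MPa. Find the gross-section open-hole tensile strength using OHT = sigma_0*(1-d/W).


OHT = sigma_0*(1-d/W) = 1108*(1-5/31) = 929.3 MPa

929.3 MPa


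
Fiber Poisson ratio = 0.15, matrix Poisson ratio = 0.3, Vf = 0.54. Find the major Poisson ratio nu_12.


nu_12 = nu_f*Vf + nu_m*(1-Vf) = 0.15*0.54 + 0.3*0.46 = 0.219

0.219


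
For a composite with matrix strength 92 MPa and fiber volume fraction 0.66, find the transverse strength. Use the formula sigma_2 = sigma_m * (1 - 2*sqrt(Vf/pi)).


factor = 1 - 2*sqrt(0.66/pi) = 0.0833
sigma_2 = 92 * 0.0833 = 7.66 MPa

7.66 MPa


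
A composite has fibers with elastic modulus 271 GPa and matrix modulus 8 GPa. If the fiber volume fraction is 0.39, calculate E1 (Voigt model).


E1 = Ef*Vf + Em*(1-Vf) = 271*0.39 + 8*0.61 = 110.57 GPa

110.57 GPa


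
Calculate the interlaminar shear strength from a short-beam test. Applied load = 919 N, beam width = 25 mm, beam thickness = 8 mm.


ILSS = 3F/(4bh) = 3*919/(4*25*8) = 3.45 MPa

3.45 MPa


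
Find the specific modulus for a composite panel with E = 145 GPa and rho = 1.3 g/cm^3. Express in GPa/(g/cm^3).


Specific stiffness = E/rho = 145/1.3 = 111.5 GPa/(g/cm^3)

111.5 GPa/(g/cm^3)


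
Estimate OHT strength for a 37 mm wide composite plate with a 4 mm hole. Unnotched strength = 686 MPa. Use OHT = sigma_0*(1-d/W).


OHT = sigma_0*(1-d/W) = 686*(1-4/37) = 611.8 MPa

611.8 MPa


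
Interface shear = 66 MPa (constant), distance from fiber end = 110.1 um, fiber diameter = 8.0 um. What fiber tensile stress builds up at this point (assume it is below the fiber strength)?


Force balance: sigma_f * (pi*d^2/4) = tau * (pi*d) * x  ->  sigma_f = 4 * tau * x / d
sigma_f = 4 * 66 * 110.1 / 8.0 = 3633.3 MPa

3633.3 MPa


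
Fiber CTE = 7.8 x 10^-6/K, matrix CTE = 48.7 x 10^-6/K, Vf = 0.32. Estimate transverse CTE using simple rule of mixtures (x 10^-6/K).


alpha_2 = alpha_f*Vf + alpha_m*(1-Vf) = 7.8*0.32 + 48.7*0.68 = 35.6 x 10^-6/K

35.6 x 10^-6/K


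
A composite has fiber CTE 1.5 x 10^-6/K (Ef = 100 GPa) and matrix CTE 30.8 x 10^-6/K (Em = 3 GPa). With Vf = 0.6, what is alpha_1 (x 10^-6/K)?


E1 = Ef*Vf + Em*(1-Vf) = 61.2
alpha_1 = (alpha_f*Ef*Vf + alpha_m*Em*(1-Vf))/E1 = 2.07 x 10^-6/K

2.07 x 10^-6/K


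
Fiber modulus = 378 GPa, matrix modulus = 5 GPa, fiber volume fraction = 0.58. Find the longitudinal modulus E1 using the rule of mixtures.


E1 = Ef*Vf + Em*(1-Vf) = 378*0.58 + 5*0.42 = 221.34 GPa

221.34 GPa


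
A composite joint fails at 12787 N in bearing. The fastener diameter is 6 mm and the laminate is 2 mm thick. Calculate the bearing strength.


sigma_br = F/(d*h) = 12787/(6*2) = 1065.6 MPa

1065.6 MPa


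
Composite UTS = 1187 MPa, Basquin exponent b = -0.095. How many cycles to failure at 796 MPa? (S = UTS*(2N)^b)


N = 0.5 * (S/UTS)^(1/b) = 0.5 * (796/1187)^(1/-0.095) = 33.5492 cycles

33.5492 cycles


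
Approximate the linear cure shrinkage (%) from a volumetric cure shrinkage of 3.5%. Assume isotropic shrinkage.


Linear shrinkage ≈ vol_shrink/3 = 3.5/3 = 1.167%

1.167%


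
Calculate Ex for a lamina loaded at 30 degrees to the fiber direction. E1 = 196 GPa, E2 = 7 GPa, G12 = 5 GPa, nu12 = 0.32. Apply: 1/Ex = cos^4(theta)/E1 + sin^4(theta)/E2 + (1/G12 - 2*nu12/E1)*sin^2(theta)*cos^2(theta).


cos^4(30) = 0.5625, sin^4(30) = 0.0625, sin^2(30)*cos^2(30) = 0.1875
1/G12 - 2*nu12/E1 = 1/5 - 2*0.32/196 = 0.196735 GPa^-1
1/Ex = 0.5625/196 + 0.0625/7 + 0.196735*0.1875 = 0.0486862 GPa^-1
Ex = 20.54 GPa

20.54 GPa


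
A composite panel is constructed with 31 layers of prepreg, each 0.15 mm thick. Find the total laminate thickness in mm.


h = n * t_ply = 31 * 0.15 = 4.65 mm

4.65 mm


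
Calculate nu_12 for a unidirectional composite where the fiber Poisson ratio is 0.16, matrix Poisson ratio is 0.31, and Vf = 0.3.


nu_12 = nu_f*Vf + nu_m*(1-Vf) = 0.16*0.3 + 0.31*0.7 = 0.265

0.265


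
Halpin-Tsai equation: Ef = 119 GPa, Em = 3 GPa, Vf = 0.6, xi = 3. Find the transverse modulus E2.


eta = (Ef/Em - 1)/(Ef/Em + xi) = (39.6667 - 1)/(39.6667 + 3) = 0.9063
E2 = Em*(1+xi*eta*Vf)/(1-eta*Vf) = 17.3 GPa

17.3 GPa


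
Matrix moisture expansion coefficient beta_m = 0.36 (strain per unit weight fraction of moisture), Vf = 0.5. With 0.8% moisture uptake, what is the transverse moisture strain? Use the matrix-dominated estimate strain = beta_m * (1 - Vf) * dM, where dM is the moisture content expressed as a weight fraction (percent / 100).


dM = 0.8/100 = 0.008
strain = beta_m * (1-Vf) * dM = 0.36 * 0.5 * 0.008 = 0.00144

0.00144


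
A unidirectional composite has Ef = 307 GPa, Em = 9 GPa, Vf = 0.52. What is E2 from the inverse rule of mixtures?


1/E2 = Vf/Ef + (1-Vf)/Em = 0.52/307 + 0.48/9
E2 = 18.17 GPa

18.17 GPa


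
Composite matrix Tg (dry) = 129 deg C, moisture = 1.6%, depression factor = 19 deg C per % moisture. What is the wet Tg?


Tg_wet = Tg_dry - k*moisture = 129 - 19*1.6 = 98.6 deg C

98.6 deg C


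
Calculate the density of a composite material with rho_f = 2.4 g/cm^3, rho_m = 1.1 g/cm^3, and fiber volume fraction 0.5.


rho_c = rho_f*Vf + rho_m*(1-Vf) = 2.4*0.5 + 1.1*0.5 = 1.75 g/cm^3

1.75 g/cm^3


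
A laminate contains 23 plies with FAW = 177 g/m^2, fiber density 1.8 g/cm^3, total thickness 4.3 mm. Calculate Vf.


Vf = n * FAW / (rho_f * h * 1000) = 23 * 177 / (1.8 * 4.3 * 1000) = 0.526

0.526


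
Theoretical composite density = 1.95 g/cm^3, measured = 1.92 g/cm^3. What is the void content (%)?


Void% = (rho_theo - rho_actual)/rho_theo * 100 = (1.95 - 1.92)/1.95 * 100 = 1.54%

1.54%


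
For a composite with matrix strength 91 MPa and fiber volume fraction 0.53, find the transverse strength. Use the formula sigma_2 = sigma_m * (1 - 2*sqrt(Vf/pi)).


factor = 1 - 2*sqrt(0.53/pi) = 0.1785
sigma_2 = 91 * 0.1785 = 16.25 MPa

16.25 MPa


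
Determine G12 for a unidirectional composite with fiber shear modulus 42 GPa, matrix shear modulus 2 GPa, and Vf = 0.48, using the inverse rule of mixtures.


1/G12 = Vf/Gf + (1-Vf)/Gm = 0.48/42 + 0.52/2
G12 = 3.68 GPa

3.68 GPa


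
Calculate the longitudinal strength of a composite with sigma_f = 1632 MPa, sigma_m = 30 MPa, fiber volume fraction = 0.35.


sigma_1 = sigma_f*Vf + sigma_m*(1-Vf) = 1632*0.35 + 30*0.65 = 590.7 MPa

590.7 MPa


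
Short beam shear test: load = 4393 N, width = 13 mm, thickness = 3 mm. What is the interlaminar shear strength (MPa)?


ILSS = 3F/(4bh) = 3*4393/(4*13*3) = 84.48 MPa

84.48 MPa


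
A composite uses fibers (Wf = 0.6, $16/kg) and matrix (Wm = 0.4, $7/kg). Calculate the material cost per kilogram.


Cost = cost_f*Wf + cost_m*Wm = 16*0.6 + 7*0.4 = $12.4/kg

$12.4/kg


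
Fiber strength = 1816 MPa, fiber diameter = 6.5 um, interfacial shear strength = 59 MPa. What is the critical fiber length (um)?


Lc = sigma_f * d / (2 * tau_i) = 1816 * 6.5 / (2 * 59) = 100.0 um

100.0 um


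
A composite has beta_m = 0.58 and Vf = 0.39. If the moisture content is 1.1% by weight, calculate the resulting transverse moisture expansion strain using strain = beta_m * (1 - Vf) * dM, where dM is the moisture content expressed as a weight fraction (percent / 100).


dM = 1.1/100 = 0.011
strain = beta_m * (1-Vf) * dM = 0.58 * 0.61 * 0.011 = 0.0038918

0.0038918


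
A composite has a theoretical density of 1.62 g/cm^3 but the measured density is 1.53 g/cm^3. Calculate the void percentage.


Void% = (rho_theo - rho_actual)/rho_theo * 100 = (1.62 - 1.53)/1.62 * 100 = 5.56%

5.56%


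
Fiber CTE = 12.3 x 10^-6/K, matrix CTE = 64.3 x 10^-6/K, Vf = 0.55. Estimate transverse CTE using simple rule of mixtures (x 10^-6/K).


alpha_2 = alpha_f*Vf + alpha_m*(1-Vf) = 12.3*0.55 + 64.3*0.45 = 35.7 x 10^-6/K

35.7 x 10^-6/K


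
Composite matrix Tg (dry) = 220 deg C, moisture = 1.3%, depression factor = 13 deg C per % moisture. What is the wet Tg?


Tg_wet = Tg_dry - k*moisture = 220 - 13*1.3 = 203.1 deg C

203.1 deg C


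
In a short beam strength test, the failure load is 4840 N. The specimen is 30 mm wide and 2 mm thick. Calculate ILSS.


ILSS = 3F/(4bh) = 3*4840/(4*30*2) = 60.5 MPa

60.5 MPa


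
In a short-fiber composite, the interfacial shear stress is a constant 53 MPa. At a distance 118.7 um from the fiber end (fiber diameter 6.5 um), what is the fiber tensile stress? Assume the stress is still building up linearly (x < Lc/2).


Force balance: sigma_f * (pi*d^2/4) = tau * (pi*d) * x  ->  sigma_f = 4 * tau * x / d
sigma_f = 4 * 53 * 118.7 / 6.5 = 3871.4 MPa

3871.4 MPa


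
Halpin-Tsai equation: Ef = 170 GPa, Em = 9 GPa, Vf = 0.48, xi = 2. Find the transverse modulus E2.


eta = (Ef/Em - 1)/(Ef/Em + xi) = (18.8889 - 1)/(18.8889 + 2) = 0.8564
E2 = Em*(1+xi*eta*Vf)/(1-eta*Vf) = 27.85 GPa

27.85 GPa


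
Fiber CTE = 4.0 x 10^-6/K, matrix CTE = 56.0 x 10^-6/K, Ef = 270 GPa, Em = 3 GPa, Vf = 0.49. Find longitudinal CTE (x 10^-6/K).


E1 = Ef*Vf + Em*(1-Vf) = 133.83
alpha_1 = (alpha_f*Ef*Vf + alpha_m*Em*(1-Vf))/E1 = 4.59 x 10^-6/K

4.59 x 10^-6/K


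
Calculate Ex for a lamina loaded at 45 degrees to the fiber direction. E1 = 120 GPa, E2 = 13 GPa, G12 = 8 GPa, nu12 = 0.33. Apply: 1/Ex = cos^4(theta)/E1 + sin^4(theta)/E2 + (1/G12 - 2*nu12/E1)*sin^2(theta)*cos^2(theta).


cos^4(45) = 0.25, sin^4(45) = 0.25, sin^2(45)*cos^2(45) = 0.25
1/G12 - 2*nu12/E1 = 1/8 - 2*0.33/120 = 0.1195 GPa^-1
1/Ex = 0.25/120 + 0.25/13 + 0.1195*0.25 = 0.0511891 GPa^-1
Ex = 19.54 GPa

19.54 GPa


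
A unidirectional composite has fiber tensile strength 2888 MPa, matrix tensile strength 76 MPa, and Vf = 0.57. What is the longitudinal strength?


sigma_1 = sigma_f*Vf + sigma_m*(1-Vf) = 2888*0.57 + 76*0.43 = 1678.8 MPa

1678.8 MPa


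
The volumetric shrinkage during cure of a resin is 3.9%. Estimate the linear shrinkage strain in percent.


Linear shrinkage ≈ vol_shrink/3 = 3.9/3 = 1.3%

1.3%


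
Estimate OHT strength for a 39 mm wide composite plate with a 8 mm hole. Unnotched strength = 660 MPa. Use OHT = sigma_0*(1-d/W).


OHT = sigma_0*(1-d/W) = 660*(1-8/39) = 524.6 MPa

524.6 MPa


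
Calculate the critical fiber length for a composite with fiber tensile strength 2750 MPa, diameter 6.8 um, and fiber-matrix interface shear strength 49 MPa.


Lc = sigma_f * d / (2 * tau_i) = 2750 * 6.8 / (2 * 49) = 190.8 um

190.8 um


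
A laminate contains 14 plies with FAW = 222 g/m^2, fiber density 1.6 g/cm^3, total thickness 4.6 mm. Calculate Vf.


Vf = n * FAW / (rho_f * h * 1000) = 14 * 222 / (1.6 * 4.6 * 1000) = 0.4223

0.4223


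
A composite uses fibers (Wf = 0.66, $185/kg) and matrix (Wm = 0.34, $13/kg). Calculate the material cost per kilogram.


Cost = cost_f*Wf + cost_m*Wm = 185*0.66 + 13*0.34 = $126.52/kg

$126.52/kg


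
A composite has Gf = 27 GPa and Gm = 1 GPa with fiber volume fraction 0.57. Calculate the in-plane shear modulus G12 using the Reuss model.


1/G12 = Vf/Gf + (1-Vf)/Gm = 0.57/27 + 0.43/1
G12 = 2.22 GPa

2.22 GPa


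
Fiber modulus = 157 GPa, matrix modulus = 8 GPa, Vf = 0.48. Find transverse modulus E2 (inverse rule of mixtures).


1/E2 = Vf/Ef + (1-Vf)/Em = 0.48/157 + 0.52/8
E2 = 14.69 GPa

14.69 GPa


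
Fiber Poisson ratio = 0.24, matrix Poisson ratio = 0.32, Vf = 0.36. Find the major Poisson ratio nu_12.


nu_12 = nu_f*Vf + nu_m*(1-Vf) = 0.24*0.36 + 0.32*0.64 = 0.2912

0.2912


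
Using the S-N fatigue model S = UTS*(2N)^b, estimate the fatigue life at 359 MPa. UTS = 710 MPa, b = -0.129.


N = 0.5 * (S/UTS)^(1/b) = 0.5 * (359/710)^(1/-0.129) = 98.8130 cycles

98.8130 cycles


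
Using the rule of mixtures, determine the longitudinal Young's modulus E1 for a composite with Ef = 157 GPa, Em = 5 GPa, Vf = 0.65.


E1 = Ef*Vf + Em*(1-Vf) = 157*0.65 + 5*0.35 = 103.8 GPa

103.8 GPa


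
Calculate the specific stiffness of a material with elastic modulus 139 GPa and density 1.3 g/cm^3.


Specific stiffness = E/rho = 139/1.3 = 106.9 GPa/(g/cm^3)

106.9 GPa/(g/cm^3)


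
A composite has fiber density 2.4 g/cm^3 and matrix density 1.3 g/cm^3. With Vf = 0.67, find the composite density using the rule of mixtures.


rho_c = rho_f*Vf + rho_m*(1-Vf) = 2.4*0.67 + 1.3*0.33 = 2.037 g/cm^3

2.037 g/cm^3


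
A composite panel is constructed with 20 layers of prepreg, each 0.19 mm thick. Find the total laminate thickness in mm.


h = n * t_ply = 20 * 0.19 = 3.8 mm

3.8 mm


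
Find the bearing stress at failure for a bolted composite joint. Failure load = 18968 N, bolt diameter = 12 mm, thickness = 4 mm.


sigma_br = F/(d*h) = 18968/(12*4) = 395.2 MPa

395.2 MPa


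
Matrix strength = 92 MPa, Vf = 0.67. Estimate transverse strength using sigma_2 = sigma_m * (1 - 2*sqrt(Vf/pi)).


factor = 1 - 2*sqrt(0.67/pi) = 0.0764
sigma_2 = 92 * 0.0764 = 7.03 MPa

7.03 MPa


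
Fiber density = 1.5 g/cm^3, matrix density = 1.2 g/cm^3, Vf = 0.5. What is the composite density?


rho_c = rho_f*Vf + rho_m*(1-Vf) = 1.5*0.5 + 1.2*0.5 = 1.35 g/cm^3

1.35 g/cm^3


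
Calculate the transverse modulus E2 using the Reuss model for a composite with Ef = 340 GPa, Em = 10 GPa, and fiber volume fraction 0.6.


1/E2 = Vf/Ef + (1-Vf)/Em = 0.6/340 + 0.4/10
E2 = 23.94 GPa

23.94 GPa


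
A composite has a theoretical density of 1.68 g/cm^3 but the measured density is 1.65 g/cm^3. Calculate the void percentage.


Void% = (rho_theo - rho_actual)/rho_theo * 100 = (1.68 - 1.65)/1.68 * 100 = 1.79%

1.79%


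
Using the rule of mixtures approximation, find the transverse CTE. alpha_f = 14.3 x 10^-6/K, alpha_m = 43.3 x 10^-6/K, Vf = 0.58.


alpha_2 = alpha_f*Vf + alpha_m*(1-Vf) = 14.3*0.58 + 43.3*0.42 = 26.5 x 10^-6/K

26.5 x 10^-6/K


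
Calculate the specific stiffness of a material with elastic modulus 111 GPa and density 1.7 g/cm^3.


Specific stiffness = E/rho = 111/1.7 = 65.3 GPa/(g/cm^3)

65.3 GPa/(g/cm^3)


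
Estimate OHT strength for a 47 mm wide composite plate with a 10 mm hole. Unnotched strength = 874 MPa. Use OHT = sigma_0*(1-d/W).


OHT = sigma_0*(1-d/W) = 874*(1-10/47) = 688.0 MPa

688.0 MPa


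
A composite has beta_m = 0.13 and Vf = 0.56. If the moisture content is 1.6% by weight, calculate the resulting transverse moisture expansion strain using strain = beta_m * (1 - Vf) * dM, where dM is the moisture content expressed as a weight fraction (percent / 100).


dM = 1.6/100 = 0.016
strain = beta_m * (1-Vf) * dM = 0.13 * 0.44 * 0.016 = 0.0009152

0.0009152


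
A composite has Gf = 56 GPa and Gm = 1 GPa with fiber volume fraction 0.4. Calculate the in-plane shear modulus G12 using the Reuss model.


1/G12 = Vf/Gf + (1-Vf)/Gm = 0.4/56 + 0.6/1
G12 = 1.65 GPa

1.65 GPa


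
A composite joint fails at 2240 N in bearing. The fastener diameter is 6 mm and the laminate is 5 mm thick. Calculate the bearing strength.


sigma_br = F/(d*h) = 2240/(6*5) = 74.7 MPa

74.7 MPa


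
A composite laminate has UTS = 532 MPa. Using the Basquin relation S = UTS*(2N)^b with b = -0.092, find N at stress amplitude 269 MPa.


N = 0.5 * (S/UTS)^(1/b) = 0.5 * (269/532)^(1/-0.092) = 828.1202 cycles

828.1202 cycles


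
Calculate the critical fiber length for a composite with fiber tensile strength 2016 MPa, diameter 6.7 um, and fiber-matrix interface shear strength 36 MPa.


Lc = sigma_f * d / (2 * tau_i) = 2016 * 6.7 / (2 * 36) = 187.6 um

187.6 um


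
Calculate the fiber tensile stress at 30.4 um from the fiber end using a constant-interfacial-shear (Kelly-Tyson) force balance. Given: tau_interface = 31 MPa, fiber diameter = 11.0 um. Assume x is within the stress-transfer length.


Force balance: sigma_f * (pi*d^2/4) = tau * (pi*d) * x  ->  sigma_f = 4 * tau * x / d
sigma_f = 4 * 31 * 30.4 / 11.0 = 342.7 MPa

342.7 MPa


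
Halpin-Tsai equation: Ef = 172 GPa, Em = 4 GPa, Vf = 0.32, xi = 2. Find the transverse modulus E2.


eta = (Ef/Em - 1)/(Ef/Em + xi) = (43.0 - 1)/(43.0 + 2) = 0.9333
E2 = Em*(1+xi*eta*Vf)/(1-eta*Vf) = 9.11 GPa

9.11 GPa


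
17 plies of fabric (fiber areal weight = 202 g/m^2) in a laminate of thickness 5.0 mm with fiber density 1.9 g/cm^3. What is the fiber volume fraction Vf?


Vf = n * FAW / (rho_f * h * 1000) = 17 * 202 / (1.9 * 5.0 * 1000) = 0.3615

0.3615


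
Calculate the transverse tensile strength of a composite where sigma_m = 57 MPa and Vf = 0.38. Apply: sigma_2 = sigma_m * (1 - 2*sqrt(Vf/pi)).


factor = 1 - 2*sqrt(0.38/pi) = 0.3044
sigma_2 = 57 * 0.3044 = 17.35 MPa

17.35 MPa


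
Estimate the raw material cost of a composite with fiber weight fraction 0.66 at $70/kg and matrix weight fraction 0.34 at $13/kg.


Cost = cost_f*Wf + cost_m*Wm = 70*0.66 + 13*0.34 = $50.62/kg

$50.62/kg


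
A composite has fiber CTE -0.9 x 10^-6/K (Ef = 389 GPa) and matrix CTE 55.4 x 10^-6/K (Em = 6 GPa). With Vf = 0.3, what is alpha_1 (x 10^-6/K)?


E1 = Ef*Vf + Em*(1-Vf) = 120.9
alpha_1 = (alpha_f*Ef*Vf + alpha_m*Em*(1-Vf))/E1 = 1.06 x 10^-6/K

1.06 x 10^-6/K


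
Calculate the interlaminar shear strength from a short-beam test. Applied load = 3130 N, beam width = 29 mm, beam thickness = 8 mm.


ILSS = 3F/(4bh) = 3*3130/(4*29*8) = 10.12 MPa

10.12 MPa


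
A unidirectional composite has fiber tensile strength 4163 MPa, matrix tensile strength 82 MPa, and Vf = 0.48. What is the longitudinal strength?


sigma_1 = sigma_f*Vf + sigma_m*(1-Vf) = 4163*0.48 + 82*0.52 = 2040.9 MPa

2040.9 MPa


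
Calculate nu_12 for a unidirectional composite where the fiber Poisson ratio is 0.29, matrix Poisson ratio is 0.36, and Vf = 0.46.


nu_12 = nu_f*Vf + nu_m*(1-Vf) = 0.29*0.46 + 0.36*0.54 = 0.3278

0.3278


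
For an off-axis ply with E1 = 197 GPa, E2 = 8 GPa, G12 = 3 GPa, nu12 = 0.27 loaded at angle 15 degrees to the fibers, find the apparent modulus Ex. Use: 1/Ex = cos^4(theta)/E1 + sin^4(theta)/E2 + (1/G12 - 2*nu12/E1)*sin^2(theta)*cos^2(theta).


cos^4(15) = 0.870513, sin^4(15) = 0.004487, sin^2(15)*cos^2(15) = 0.0625
1/G12 - 2*nu12/E1 = 1/3 - 2*0.27/197 = 0.330592 GPa^-1
1/Ex = 0.870513/197 + 0.004487/8 + 0.330592*0.0625 = 0.0256418 GPa^-1
Ex = 39.0 GPa

39.0 GPa


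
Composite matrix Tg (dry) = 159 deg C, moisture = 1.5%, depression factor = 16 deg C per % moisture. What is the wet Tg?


Tg_wet = Tg_dry - k*moisture = 159 - 16*1.5 = 135.0 deg C

135.0 deg C


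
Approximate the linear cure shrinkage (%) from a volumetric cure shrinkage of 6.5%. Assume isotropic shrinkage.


Linear shrinkage ≈ vol_shrink/3 = 6.5/3 = 2.167%

2.167%


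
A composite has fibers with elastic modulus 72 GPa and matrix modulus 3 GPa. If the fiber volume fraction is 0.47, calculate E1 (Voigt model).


E1 = Ef*Vf + Em*(1-Vf) = 72*0.47 + 3*0.53 = 35.43 GPa

35.43 GPa


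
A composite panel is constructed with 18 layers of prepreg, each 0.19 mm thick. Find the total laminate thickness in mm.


h = n * t_ply = 18 * 0.19 = 3.42 mm

3.42 mm


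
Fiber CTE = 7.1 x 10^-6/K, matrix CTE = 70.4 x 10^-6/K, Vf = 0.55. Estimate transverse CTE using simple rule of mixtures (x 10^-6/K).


alpha_2 = alpha_f*Vf + alpha_m*(1-Vf) = 7.1*0.55 + 70.4*0.45 = 35.6 x 10^-6/K

35.6 x 10^-6/K


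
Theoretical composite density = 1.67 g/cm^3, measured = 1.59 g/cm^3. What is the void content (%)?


Void% = (rho_theo - rho_actual)/rho_theo * 100 = (1.67 - 1.59)/1.67 * 100 = 4.79%

4.79%


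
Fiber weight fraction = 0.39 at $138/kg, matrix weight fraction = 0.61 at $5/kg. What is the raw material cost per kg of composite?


Cost = cost_f*Wf + cost_m*Wm = 138*0.39 + 5*0.61 = $56.87/kg

$56.87/kg


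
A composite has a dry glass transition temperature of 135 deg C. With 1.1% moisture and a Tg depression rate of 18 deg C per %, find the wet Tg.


Tg_wet = Tg_dry - k*moisture = 135 - 18*1.1 = 115.2 deg C

115.2 deg C


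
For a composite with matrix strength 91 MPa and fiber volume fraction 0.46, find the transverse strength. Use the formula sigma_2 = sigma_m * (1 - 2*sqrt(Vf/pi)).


factor = 1 - 2*sqrt(0.46/pi) = 0.2347
sigma_2 = 91 * 0.2347 = 21.36 MPa

21.36 MPa


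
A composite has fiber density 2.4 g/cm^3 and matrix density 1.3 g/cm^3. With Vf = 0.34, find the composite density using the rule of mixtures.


rho_c = rho_f*Vf + rho_m*(1-Vf) = 2.4*0.34 + 1.3*0.66 = 1.674 g/cm^3

1.674 g/cm^3


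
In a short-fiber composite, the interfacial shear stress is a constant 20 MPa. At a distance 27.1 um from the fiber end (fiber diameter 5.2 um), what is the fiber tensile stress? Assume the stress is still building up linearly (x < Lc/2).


Force balance: sigma_f * (pi*d^2/4) = tau * (pi*d) * x  ->  sigma_f = 4 * tau * x / d
sigma_f = 4 * 20 * 27.1 / 5.2 = 416.9 MPa

416.9 MPa


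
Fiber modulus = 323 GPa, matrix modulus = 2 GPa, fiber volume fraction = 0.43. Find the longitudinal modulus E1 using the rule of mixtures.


E1 = Ef*Vf + Em*(1-Vf) = 323*0.43 + 2*0.57 = 140.03 GPa

140.03 GPa


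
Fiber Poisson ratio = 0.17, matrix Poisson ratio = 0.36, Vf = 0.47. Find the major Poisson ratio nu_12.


nu_12 = nu_f*Vf + nu_m*(1-Vf) = 0.17*0.47 + 0.36*0.53 = 0.2707

0.2707


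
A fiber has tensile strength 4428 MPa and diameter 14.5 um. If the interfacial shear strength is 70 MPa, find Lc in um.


Lc = sigma_f * d / (2 * tau_i) = 4428 * 14.5 / (2 * 70) = 458.6 um

458.6 um


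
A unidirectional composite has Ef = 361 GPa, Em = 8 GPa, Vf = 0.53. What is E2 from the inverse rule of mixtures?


1/E2 = Vf/Ef + (1-Vf)/Em = 0.53/361 + 0.47/8
E2 = 16.61 GPa

16.61 GPa


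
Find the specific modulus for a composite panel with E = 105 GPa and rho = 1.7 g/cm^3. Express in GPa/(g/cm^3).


Specific stiffness = E/rho = 105/1.7 = 61.8 GPa/(g/cm^3)

61.8 GPa/(g/cm^3)


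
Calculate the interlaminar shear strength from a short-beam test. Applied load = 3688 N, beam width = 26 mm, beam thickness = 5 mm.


ILSS = 3F/(4bh) = 3*3688/(4*26*5) = 21.28 MPa

21.28 MPa


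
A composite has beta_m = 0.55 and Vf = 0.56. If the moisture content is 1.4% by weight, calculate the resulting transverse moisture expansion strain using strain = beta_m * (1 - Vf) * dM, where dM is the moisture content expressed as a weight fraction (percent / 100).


dM = 1.4/100 = 0.014
strain = beta_m * (1-Vf) * dM = 0.55 * 0.44 * 0.014 = 0.003388

0.003388


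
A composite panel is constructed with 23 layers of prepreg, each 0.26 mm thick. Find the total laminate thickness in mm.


h = n * t_ply = 23 * 0.26 = 5.98 mm

5.98 mm


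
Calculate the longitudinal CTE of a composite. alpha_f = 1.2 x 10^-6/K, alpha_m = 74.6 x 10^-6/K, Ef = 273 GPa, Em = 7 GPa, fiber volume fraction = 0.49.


E1 = Ef*Vf + Em*(1-Vf) = 137.34
alpha_1 = (alpha_f*Ef*Vf + alpha_m*Em*(1-Vf))/E1 = 3.11 x 10^-6/K

3.11 x 10^-6/K


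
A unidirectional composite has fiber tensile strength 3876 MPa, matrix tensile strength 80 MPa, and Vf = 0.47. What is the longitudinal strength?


sigma_1 = sigma_f*Vf + sigma_m*(1-Vf) = 3876*0.47 + 80*0.53 = 1864.1 MPa

1864.1 MPa
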